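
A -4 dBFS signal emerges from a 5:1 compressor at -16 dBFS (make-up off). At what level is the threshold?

-19 dBFS

Let T be the threshold. Output overshoot = (input overshoot)/R, so -16 − T = (-4 − T)/5.
5·(-16 − T) = -4 − T → 4·T = -80 − (-4) = -76.
T = -76/4 = -19 dBFS.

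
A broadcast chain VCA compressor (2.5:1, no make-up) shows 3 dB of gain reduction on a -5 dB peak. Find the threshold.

-10 dB

Gain reduction = -5 − (-8) = 3 dB; output overshoot = GR / (R − 1) = 3 / 1.5 = 2 dB.
Threshold = output − output overshoot = -8 − 2 = -10 dB.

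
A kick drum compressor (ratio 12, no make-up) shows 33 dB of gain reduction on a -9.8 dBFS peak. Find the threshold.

Input is 36 dB above T (since output overshoot × R = input overshoot: (-42.8 − T)·12 = -9.8 − T gives T = -45.8 dBFS).
Check: -45.8 + (-9.8 − (-45.8))/12 = -45.8 + 3 = -42.8 dBFS. ✓

-45.8 dBFS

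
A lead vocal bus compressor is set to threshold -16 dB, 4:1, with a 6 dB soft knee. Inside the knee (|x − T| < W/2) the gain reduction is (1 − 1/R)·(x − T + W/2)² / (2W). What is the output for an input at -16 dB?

x − T + W/2 = -16 − (-16) + 3 = 3.
GR = (1 − 1/4) × 3² / 12 = 0.75 × 9 / 12 = 0.5625 dB.
Output = -16 − 0.5625 = -16.5625 dB.

-16.5625 dB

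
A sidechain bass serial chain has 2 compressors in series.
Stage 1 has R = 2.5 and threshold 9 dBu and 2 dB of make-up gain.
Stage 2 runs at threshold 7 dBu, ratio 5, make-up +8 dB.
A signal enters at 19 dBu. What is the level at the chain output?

Stage 1: 10 dB above 9 dBu, reduced 2.5:1 to 4 dB above → 13 dBu; +2 dB make-up → 15 dBu.
Stage 2: 8 dB above 7 dBu, reduced 5:1 to 1.6 dB above → 8.6 dBu; +8 dB make-up → 16.6 dBu.

16.6 dBu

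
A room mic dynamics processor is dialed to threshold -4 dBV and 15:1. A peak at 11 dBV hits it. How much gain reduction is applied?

14 dB

Overshoot = 11 − (-4) = 15 dB.
At 15:1, output sits 15/15 = 1 dB above threshold.
GR = overshoot in − overshoot out = 15 − 1 = 14 dB.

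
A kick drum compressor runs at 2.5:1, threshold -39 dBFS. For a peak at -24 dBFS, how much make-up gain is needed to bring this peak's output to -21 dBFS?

Without make-up, output = threshold + overshoot/2.5 = -39 + 6 = -33 dBFS.
Gap to target: 12 dB.

12 dB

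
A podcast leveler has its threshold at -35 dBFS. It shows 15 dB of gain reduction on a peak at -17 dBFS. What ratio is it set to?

6:1

Input overshoot = -17 − (-35) = 18 dB.
Output overshoot = 18 − 15 = 3 dB.
Ratio = input overshoot / output overshoot = 18 / 3 = 6.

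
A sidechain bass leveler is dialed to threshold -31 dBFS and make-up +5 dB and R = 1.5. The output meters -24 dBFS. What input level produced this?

-28 dBFS

Remove make-up: -24 − 5 = -29 dBFS.
Post-compression overshoot = -29 − (-31) = 2 dB.
Input overshoot = R × output overshoot = 3 dB → input = -31 + 3 = -28 dBFS.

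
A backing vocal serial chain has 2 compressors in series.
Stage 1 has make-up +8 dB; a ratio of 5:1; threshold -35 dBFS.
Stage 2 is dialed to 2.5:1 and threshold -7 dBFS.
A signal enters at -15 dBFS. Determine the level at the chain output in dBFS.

Stage 1: overshoot 20 dB → 20/5 = 4 dB → -31 dBFS; +8 dB make-up → -23 dBFS.
Stage 2: below threshold (-23 ≤ -7); passes unchanged; output -23 dBFS.

-23 dBFS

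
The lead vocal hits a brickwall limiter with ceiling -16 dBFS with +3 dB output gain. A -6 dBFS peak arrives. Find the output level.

-13 dBFS

The limiter clamps the peak to its -16 dBFS ceiling.
Output gain then adds 3 dB: -16 + 3 = -13 dBFS.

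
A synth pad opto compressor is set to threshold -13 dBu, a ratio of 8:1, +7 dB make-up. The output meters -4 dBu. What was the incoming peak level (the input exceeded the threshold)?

3 dBu

Remove make-up: -4 − 7 = -11 dBu.
Post-compression overshoot = -11 − (-13) = 2 dB.
Before 8:1 compression the overshoot was 2 × 8 = 16 dB, so input = -13 + 16 = 3 dBu.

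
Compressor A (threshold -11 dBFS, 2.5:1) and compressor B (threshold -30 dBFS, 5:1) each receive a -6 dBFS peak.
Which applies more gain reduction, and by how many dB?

B, by 16.2 dB

A: GR = 5 − 5/2.5 = 3 dB.
B: GR = 24 − 24/5 = 19.2 dB.
B reduces 16.2 dB more.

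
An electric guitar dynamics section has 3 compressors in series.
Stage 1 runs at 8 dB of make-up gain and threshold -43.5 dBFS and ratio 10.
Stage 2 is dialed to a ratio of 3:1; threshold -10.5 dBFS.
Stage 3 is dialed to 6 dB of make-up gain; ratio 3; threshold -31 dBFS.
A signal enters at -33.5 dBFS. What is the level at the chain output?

-28.5 dBFS

Stage 1: 10 dB above -43.5 dBFS, reduced 10:1 to 1 dB above → -42.5 dBFS; +8 dB make-up → -34.5 dBFS.
Stage 2: -34.5 dBFS ≤ -10.5 dBFS, so stage 2 doesn't engage; output -34.5 dBFS.
Stage 3: below threshold (-34.5 ≤ -31); passes unchanged; make-up brings it to -28.5 dBFS.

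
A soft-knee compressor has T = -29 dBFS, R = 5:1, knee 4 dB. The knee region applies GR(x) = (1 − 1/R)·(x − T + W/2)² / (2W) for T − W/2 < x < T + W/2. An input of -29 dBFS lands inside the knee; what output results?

x − T + W/2 = -29 − (-29) + 2 = 2.
GR = (1 − 1/5) × 2² / 8 = 0.8 × 4 / 8 = 0.4 dB.
Output = -29 − 0.4 = -29.4 dBFS.

-29.4 dBFS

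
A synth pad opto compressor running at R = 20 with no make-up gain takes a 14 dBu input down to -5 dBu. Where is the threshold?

-6 dBu

Gain reduction = 14 − (-5) = 19 dB; output overshoot = GR / (R − 1) = 19 / 19 = 1 dB.
Threshold = output − output overshoot = -5 − 1 = -6 dBu.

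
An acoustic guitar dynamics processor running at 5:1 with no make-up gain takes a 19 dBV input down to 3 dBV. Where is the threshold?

Gain reduction = 19 − 3 = 16 dB; output overshoot = GR / (R − 1) = 16 / 4 = 4 dB.
Threshold = output − output overshoot = 3 − 4 = -1 dBV.

-1 dBV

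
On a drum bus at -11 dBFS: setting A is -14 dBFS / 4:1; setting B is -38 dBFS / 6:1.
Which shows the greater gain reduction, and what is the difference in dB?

A: 3 dB over, compressed to 0.75 dB over, so 2.25 dB of GR.
B: 27 dB over, compressed to 4.5 dB over, so 22.5 dB of GR.
B reduces 20.25 dB more.

B, by 20.25 dB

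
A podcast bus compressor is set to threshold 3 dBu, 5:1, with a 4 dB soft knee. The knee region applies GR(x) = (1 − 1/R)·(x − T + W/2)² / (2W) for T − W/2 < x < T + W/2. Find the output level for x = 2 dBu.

1.9 dBu

x − T + W/2 = 2 − 3 + 2 = 1.
GR = (1 − 1/5) × 1² / 8 = 0.8 × 1 / 8 = 0.1 dB.
Output = 2 − 0.1 = 1.9 dBu.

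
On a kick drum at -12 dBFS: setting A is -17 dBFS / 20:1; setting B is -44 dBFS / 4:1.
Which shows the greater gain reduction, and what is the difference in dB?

A: 5 dB over, compressed to 0.25 dB over, so 4.75 dB of GR.
B: 32 dB over, compressed to 8 dB over, so 24 dB of GR.
Difference: 19.25 dB in favour of B.

B, by 19.25 dB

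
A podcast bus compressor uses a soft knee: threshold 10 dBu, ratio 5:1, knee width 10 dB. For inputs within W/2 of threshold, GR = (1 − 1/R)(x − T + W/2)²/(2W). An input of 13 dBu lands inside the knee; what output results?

x − T + W/2 = 13 − 10 + 5 = 8.
GR = (1 − 1/5) × 8² / 20 = 0.8 × 64 / 20 = 2.56 dB.
Output = 13 − 2.56 = 10.44 dBu.

10.44 dBu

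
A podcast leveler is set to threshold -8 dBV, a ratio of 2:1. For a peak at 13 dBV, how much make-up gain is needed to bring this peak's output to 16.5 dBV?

The peak compresses to -8 + 21/2 = 2.5 dBV.
To reach 16.5 dBV requires 16.5 − 2.5 = 14 dB of make-up.

14 dB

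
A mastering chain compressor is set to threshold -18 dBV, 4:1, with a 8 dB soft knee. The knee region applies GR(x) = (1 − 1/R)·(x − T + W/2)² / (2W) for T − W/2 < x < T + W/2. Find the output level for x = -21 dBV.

x − T + W/2 = -21 − (-18) + 4 = 1.
GR = (1 − 1/4) × 1² / 16 = 0.75 × 1 / 16 = 0.046875 dB.
Output = -21 − 0.046875 = -21.046875 dBV.

-21.046875 dBV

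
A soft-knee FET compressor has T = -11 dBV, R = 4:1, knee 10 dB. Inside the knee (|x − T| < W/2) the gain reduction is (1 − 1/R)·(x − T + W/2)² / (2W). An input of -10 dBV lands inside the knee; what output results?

x − T + W/2 = -10 − (-11) + 5 = 6.
GR = (1 − 1/4) × 6² / 20 = 0.75 × 36 / 20 = 1.35 dB.
Output = -10 − 1.35 = -11.35 dBV.

-11.35 dBV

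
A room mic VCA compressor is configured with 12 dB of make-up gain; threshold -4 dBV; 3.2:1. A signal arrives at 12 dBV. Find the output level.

The input is 16 dB above the -4 dBV threshold.
3.2:1 compression reduces that to 16/3.2 = 5 dB over.
So the level is -4 + 5 = 1 dBV; make-up adds 12 dB, giving 13 dBV.

13 dBV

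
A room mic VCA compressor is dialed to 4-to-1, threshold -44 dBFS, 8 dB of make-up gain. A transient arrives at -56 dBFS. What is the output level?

-56 dBFS is 12 dB below the -44 dBFS threshold, so no gain reduction is applied.
Make-up gain adds 8 dB: -56 + 8 = -48 dBFS.

-48 dBFS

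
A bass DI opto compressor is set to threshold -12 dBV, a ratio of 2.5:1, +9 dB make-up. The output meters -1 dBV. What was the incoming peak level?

Stripping the +9 dB make-up gives -10 dBV at the gain stage.
That's 2 dB above the -12 dBV threshold.
Undo the ratio: input overshoot = 2 × 2.5 = 5 dB, giving input = -7 dBV.

-7 dBV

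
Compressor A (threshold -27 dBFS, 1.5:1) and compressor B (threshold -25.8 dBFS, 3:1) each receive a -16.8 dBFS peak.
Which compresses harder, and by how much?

A: overshoot 10.2 dB → output overshoot 6.8 dB → GR 3.4 dB.
B: overshoot 9 dB → output overshoot 3 dB → GR 6 dB.
B applies 2.6 dB more gain reduction.

B, by 2.6 dB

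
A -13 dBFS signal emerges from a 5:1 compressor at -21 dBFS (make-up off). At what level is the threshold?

Input is 10 dB above T (since output overshoot × R = input overshoot: (-21 − T)·5 = -13 − T gives T = -23 dBFS).
Check: -23 + (-13 − (-23))/5 = -23 + 2 = -21 dBFS. ✓

-23 dBFS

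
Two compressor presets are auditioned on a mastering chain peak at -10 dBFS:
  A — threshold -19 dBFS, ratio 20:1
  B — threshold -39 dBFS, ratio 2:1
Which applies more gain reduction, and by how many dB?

A: 9 dB over, compressed to 0.45 dB over, so 8.55 dB of GR.
B: 29 dB over, compressed to 14.5 dB over, so 14.5 dB of GR.
Difference: 5.95 dB in favour of B.

B, by 5.95 dB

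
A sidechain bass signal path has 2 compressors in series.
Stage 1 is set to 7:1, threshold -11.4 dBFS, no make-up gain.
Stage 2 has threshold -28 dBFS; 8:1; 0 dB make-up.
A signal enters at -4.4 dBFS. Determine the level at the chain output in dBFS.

-25.8 dBFS

Stage 1: 7 dB above -11.4 dBFS, reduced 7:1 to 1 dB above → -10.4 dBFS.
Stage 2: 17.6 dB above -28 dBFS, reduced 8:1 to 2.2 dB above → -25.8 dBFS.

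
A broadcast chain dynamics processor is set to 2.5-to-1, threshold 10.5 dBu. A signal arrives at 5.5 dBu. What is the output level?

5.5 dBu

5.5 dBu is 5 dB below the 10.5 dBu threshold, so no gain reduction is applied.
Output = input = 5.5 dBu.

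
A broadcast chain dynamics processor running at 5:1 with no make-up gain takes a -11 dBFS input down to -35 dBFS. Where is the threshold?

-41 dBFS

Gain reduction = -11 − (-35) = 24 dB; output overshoot = GR / (R − 1) = 24 / 4 = 6 dB.
Threshold = output − output overshoot = -35 − 6 = -41 dBFS.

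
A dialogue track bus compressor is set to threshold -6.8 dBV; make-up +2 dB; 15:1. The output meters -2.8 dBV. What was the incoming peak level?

23.2 dBV

Before make-up, the level was -2.8 − 2 = -4.8 dBV.
That's 2 dB above the -6.8 dBV threshold.
Input overshoot = R × output overshoot = 30 dB → input = -6.8 + 30 = 23.2 dBV.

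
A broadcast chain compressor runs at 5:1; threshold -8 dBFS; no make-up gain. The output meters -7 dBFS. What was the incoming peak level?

The compressed level sits -7 − (-8) = 1 dB over threshold.
Before 5:1 compression the overshoot was 1 × 5 = 5 dB, so input = -8 + 5 = -3 dBFS.

-3 dBFS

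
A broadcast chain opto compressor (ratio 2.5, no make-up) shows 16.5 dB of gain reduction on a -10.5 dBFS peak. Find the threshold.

-38 dBFS

Gain reduction = -10.5 − (-27) = 16.5 dB; output overshoot = GR / (R − 1) = 16.5 / 1.5 = 11 dB.
Threshold = output − output overshoot = -27 − 11 = -38 dBFS.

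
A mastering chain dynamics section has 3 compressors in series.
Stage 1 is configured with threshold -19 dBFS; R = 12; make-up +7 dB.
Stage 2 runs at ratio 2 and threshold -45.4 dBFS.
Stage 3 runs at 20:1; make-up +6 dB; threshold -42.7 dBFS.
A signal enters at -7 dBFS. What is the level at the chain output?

Stage 1: overshoot 12 dB → 12/12 = 1 dB → -18 dBFS; +7 dB make-up → -11 dBFS.
Stage 2: -11 dBFS is 34.4 dB over -45.4 dBFS; at 2:1 that becomes 17.2 dB over, giving -28.2 dBFS.
Stage 3: overshoot 14.5 dB → 14.5/20 = 0.725 dB → -41.975 dBFS; +6 dB make-up → -35.975 dBFS.

-35.975 dBFS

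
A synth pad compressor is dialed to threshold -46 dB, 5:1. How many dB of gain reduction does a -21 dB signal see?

Overshoot = -21 − (-46) = 25 dB.
At 5:1, output sits 25/5 = 5 dB above threshold.
GR = overshoot in − overshoot out = 25 − 5 = 20 dB.

20 dB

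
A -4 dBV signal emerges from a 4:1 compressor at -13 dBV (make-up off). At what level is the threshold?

-16 dBV

Input is 12 dB above T (since output overshoot × R = input overshoot: (-13 − T)·4 = -4 − T gives T = -16 dBV).
Check: -16 + (-4 − (-16))/4 = -16 + 3 = -13 dBV. ✓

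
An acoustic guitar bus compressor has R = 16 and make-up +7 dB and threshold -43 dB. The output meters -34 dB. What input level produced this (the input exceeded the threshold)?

-11 dB

Remove make-up: -34 − 7 = -41 dB.
Post-compression overshoot = -41 − (-43) = 2 dB.
Input overshoot = R × output overshoot = 32 dB → input = -43 + 32 = -11 dB.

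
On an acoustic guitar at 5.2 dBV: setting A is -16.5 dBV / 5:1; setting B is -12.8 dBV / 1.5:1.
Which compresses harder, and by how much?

A: 21.7 dB over, compressed to 4.34 dB over, so 17.36 dB of GR.
B: 18 dB over, compressed to 12 dB over, so 6 dB of GR.
A reduces 11.36 dB more.

A, by 11.36 dB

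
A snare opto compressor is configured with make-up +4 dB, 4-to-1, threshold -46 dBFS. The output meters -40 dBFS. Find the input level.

Remove make-up: -40 − 4 = -44 dBFS.
Post-compression overshoot = -44 − (-46) = 2 dB.
Undo the ratio: input overshoot = 2 × 4 = 8 dB, giving input = -38 dBFS.

-38 dBFS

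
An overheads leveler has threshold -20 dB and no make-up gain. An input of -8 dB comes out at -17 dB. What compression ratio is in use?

Input overshoot = -8 − (-20) = 12 dB; output overshoot = -17 − (-20) = 3 dB.
Ratio = 12 / 3 = 4.

4:1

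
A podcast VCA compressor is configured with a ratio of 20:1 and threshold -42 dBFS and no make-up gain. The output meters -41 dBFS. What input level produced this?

Post-compression overshoot = -41 − (-42) = 1 dB.
Before 20:1 compression the overshoot was 1 × 20 = 20 dB, so input = -42 + 20 = -22 dBFS.

-22 dBFS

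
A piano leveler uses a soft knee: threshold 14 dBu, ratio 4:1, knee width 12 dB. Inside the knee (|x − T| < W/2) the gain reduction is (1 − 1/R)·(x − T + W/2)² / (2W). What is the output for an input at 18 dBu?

14.875 dBu

x − T + W/2 = 18 − 14 + 6 = 10.
GR = (1 − 1/4) × 10² / 24 = 0.75 × 100 / 24 = 3.125 dB.
Output = 18 − 3.125 = 14.875 dBu.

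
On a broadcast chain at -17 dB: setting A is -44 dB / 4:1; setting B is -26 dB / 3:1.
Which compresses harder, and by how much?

A: 27 dB over, compressed to 6.75 dB over, so 20.25 dB of GR.
B: 9 dB over, compressed to 3 dB over, so 6 dB of GR.
A reduces 14.25 dB more.

A, by 14.25 dB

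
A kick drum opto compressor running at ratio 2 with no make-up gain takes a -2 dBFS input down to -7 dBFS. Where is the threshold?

-12 dBFS

Gain reduction = -2 − (-7) = 5 dB; output overshoot = GR / (R − 1) = 5 / 1 = 5 dB.
Threshold = output − output overshoot = -7 − 5 = -12 dBFS.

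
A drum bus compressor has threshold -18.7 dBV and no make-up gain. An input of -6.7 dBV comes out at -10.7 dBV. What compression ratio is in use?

1.5:1

Input overshoot = -6.7 − (-18.7) = 12 dB; output overshoot = -10.7 − (-18.7) = 8 dB.
Ratio = 12 / 8 = 1.5.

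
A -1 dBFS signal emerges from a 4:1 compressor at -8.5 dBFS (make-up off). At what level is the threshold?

Input is 10 dB above T (since output overshoot × R = input overshoot: (-8.5 − T)·4 = -1 − T gives T = -11 dBFS).
Check: -11 + (-1 − (-11))/4 = -11 + 2.5 = -8.5 dBFS. ✓

-11 dBFS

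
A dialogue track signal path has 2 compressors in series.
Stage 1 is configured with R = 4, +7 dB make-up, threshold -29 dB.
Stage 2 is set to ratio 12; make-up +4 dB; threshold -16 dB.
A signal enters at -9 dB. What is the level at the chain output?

-13 dB

Stage 1: overshoot 20 dB → 20/4 = 5 dB → -24 dB; +7 dB make-up → -17 dB.
Stage 2: -17 dB ≤ -16 dB, so stage 2 doesn't engage; make-up brings it to -13 dB.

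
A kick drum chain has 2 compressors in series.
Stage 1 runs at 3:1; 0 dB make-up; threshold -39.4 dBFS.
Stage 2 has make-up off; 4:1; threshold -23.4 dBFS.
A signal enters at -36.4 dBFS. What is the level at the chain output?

-38.4 dBFS

Stage 1: 3 dB above -39.4 dBFS, reduced 3:1 to 1 dB above → -38.4 dBFS.
Stage 2: -38.4 dBFS is at or below the -23.4 dBFS threshold — no compression; output -38.4 dBFS.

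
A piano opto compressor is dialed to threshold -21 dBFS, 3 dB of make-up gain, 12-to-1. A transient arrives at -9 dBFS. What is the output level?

-17 dBFS

The input is 12 dB above the -21 dBFS threshold.
12:1 compression reduces that to 12/12 = 1 dB over.
So the level is -21 + 1 = -20 dBFS; make-up adds 3 dB, giving -17 dBFS.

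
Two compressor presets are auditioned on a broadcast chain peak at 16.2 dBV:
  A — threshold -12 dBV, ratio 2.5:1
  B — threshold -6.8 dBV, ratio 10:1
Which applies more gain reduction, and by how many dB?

B, by 3.78 dB

A: overshoot 28.2 dB → output overshoot 11.28 dB → GR 16.92 dB.
B: overshoot 23 dB → output overshoot 2.3 dB → GR 20.7 dB.
B reduces 3.78 dB more.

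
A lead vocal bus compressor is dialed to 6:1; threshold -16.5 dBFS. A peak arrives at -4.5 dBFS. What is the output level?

The input is 12 dB above the -16.5 dBFS threshold.
The 12 dB excess becomes 2 dB after 6:1 reduction.
That puts the output at -14.5 dBFS.

-14.5 dBFS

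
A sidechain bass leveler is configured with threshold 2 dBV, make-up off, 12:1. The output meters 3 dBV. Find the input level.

14 dBV

The compressed level sits 3 − 2 = 1 dB over threshold.
Before 12:1 compression the overshoot was 1 × 12 = 12 dB, so input = 2 + 12 = 14 dBV.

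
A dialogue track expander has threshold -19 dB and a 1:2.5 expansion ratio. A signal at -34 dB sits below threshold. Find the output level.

Undershoot = (-19) − (-34) = 15 dB.
At 1:2.5, that expands to 37.5 dB under threshold.
Output = -19 − 37.5 = -56.5 dB.

-56.5 dB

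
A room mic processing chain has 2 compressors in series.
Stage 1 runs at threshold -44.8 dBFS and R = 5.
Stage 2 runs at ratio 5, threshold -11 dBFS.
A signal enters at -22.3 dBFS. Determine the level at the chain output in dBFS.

-40.3 dBFS

Stage 1: 22.5 dB above -44.8 dBFS, reduced 5:1 to 4.5 dB above → -40.3 dBFS.
Stage 2: below threshold (-40.3 ≤ -11); passes unchanged; output -40.3 dBFS.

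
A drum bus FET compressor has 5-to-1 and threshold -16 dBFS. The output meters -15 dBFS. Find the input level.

-11 dBFS

The compressed level sits -15 − (-16) = 1 dB over threshold.
Undo the ratio: input overshoot = 1 × 5 = 5 dB, giving input = -11 dBFS.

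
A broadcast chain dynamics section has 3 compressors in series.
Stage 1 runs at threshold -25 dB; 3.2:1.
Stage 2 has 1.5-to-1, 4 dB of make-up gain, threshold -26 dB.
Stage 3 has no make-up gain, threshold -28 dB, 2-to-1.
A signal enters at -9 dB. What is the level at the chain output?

Stage 1: overshoot 16 dB → 16/3.2 = 5 dB → -20 dB.
Stage 2: -20 dB is 6 dB over -26 dB; at 1.5:1 that becomes 4 dB over, giving -22 dB; +4 dB make-up → -18 dB.
Stage 3: -18 dB is 10 dB over -28 dB; at 2:1 that becomes 5 dB over, giving -23 dB.

-23 dB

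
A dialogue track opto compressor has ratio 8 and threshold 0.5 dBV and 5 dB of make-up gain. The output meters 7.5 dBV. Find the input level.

16.5 dBV

Remove make-up: 7.5 − 5 = 2.5 dBV.
The compressed level sits 2.5 − 0.5 = 2 dB over threshold.
Before 8:1 compression the overshoot was 2 × 8 = 16 dB, so input = 0.5 + 16 = 16.5 dBV.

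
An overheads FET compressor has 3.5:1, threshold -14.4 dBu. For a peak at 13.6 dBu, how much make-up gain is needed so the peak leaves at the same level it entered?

Overshoot 28 dB → 28/3.5 = 8 dB after compression, so the compressed level is -14.4 + 8 = -6.4 dBu.
Make-up = target − compressed = 13.6 − (-6.4) = 20 dB.

20 dB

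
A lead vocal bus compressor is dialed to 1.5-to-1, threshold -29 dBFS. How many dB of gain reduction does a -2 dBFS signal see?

-2 dBFS exceeds the threshold by 27 dB.
After 1.5:1 compression the overshoot becomes 27/1.5 = 18 dB.
Gain reduction = 27 − 18 = 9 dB.

9 dB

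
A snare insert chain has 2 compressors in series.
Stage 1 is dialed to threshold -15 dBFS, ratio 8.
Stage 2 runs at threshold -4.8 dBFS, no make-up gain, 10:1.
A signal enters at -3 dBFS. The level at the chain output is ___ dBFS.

-13.5 dBFS

Stage 1: 12 dB above -15 dBFS, reduced 8:1 to 1.5 dB above → -13.5 dBFS.
Stage 2: below threshold (-13.5 ≤ -4.8); passes unchanged; output -13.5 dBFS.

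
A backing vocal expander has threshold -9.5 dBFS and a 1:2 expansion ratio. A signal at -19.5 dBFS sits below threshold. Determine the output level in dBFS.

Undershoot = (-9.5) − (-19.5) = 10 dB.
At 1:2, that expands to 20 dB under threshold.
Output = -9.5 − 20 = -29.5 dBFS.

-29.5 dBFS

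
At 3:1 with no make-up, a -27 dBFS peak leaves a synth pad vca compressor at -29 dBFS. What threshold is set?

Let T be the threshold. Output overshoot = (input overshoot)/R, so -29 − T = (-27 − T)/3.
3·(-29 − T) = -27 − T → 2·T = -87 − (-27) = -60.
T = -60/2 = -30 dBFS.

-30 dBFS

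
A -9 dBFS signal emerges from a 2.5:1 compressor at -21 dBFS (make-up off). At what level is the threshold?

-29 dBFS

Let T be the threshold. Output overshoot = (input overshoot)/R, so -21 − T = (-9 − T)/2.5.
2.5·(-21 − T) = -9 − T → 1.5·T = -52.5 − (-9) = -43.5.
T = -43.5/1.5 = -29 dBFS.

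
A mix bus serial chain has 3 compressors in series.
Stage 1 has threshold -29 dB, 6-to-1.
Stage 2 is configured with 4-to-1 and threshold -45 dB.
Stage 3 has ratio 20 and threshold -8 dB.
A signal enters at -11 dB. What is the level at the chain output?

Stage 1: 18 dB above -29 dB, reduced 6:1 to 3 dB above → -26 dB.
Stage 2: -26 dB is 19 dB over -45 dB; at 4:1 that becomes 4.75 dB over, giving -40.25 dB.
Stage 3: -40.25 dB ≤ -8 dB, so stage 3 doesn't engage; output -40.25 dB.

-40.25 dB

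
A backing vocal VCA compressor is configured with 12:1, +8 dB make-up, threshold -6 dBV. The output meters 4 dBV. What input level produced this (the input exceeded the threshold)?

Before make-up, the level was 4 − 8 = -4 dBV.
Post-compression overshoot = -4 − (-6) = 2 dB.
Input overshoot = R × output overshoot = 24 dB → input = -6 + 24 = 18 dBV.

18 dBV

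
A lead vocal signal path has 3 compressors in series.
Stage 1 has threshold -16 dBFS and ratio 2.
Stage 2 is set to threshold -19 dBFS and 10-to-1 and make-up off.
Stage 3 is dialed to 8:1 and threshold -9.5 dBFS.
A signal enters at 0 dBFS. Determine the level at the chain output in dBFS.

Stage 1: overshoot 16 dB → 16/2 = 8 dB → -8 dBFS.
Stage 2: overshoot 11 dB → 11/10 = 1.1 dB → -17.9 dBFS.
Stage 3: below threshold (-17.9 ≤ -9.5); passes unchanged; output -17.9 dBFS.

-17.9 dBFS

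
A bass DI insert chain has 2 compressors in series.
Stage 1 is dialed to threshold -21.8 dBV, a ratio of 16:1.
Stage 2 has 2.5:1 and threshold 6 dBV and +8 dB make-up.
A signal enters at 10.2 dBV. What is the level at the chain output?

-11.8 dBV

Stage 1: overshoot 32 dB → 32/16 = 2 dB → -19.8 dBV.
Stage 2: -19.8 dBV ≤ 6 dBV, so stage 2 doesn't engage; make-up brings it to -11.8 dBV.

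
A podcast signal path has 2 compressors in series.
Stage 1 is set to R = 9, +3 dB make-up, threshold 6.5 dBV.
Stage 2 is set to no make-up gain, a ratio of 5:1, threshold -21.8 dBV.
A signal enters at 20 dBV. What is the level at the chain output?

Stage 1: 13.5 dB above 6.5 dBV, reduced 9:1 to 1.5 dB above → 8 dBV; +3 dB make-up → 11 dBV.
Stage 2: 11 dBV is 32.8 dB over -21.8 dBV; at 5:1 that becomes 6.56 dB over, giving -15.24 dBV.

-15.24 dBV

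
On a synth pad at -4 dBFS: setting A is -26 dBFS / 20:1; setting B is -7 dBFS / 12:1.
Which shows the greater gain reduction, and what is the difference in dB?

A, by 18.15 dB

A: GR = 22 − 22/20 = 20.9 dB.
B: GR = 3 − 3/12 = 2.75 dB.
A reduces 18.15 dB more.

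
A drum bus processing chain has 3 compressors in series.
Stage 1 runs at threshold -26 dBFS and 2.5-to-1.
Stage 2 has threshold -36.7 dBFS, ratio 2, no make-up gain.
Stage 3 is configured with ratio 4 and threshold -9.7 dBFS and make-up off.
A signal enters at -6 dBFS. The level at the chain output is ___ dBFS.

-27.35 dBFS

Stage 1: -6 dBFS is 20 dB over -26 dBFS; at 2.5:1 that becomes 8 dB over, giving -18 dBFS.
Stage 2: 18.7 dB above -36.7 dBFS, reduced 2:1 to 9.35 dB above → -27.35 dBFS.
Stage 3: below threshold (-27.35 ≤ -9.7); passes unchanged; output -27.35 dBFS.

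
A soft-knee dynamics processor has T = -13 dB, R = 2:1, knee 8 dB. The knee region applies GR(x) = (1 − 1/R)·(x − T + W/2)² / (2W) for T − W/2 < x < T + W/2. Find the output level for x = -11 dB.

x − T + W/2 = -11 − (-13) + 4 = 6.
GR = (1 − 1/2) × 6² / 16 = 0.5 × 36 / 16 = 1.125 dB.
Output = -11 − 1.125 = -12.125 dB.

-12.125 dB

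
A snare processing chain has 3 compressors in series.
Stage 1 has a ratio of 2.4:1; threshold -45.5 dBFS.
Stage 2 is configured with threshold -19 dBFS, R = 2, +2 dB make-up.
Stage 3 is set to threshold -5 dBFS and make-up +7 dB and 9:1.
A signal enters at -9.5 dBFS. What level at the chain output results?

Stage 1: overshoot 36 dB → 36/2.4 = 15 dB → -30.5 dBFS.
Stage 2: -30.5 dBFS ≤ -19 dBFS, so stage 2 doesn't engage; make-up brings it to -28.5 dBFS.
Stage 3: -28.5 dBFS is at or below the -5 dBFS threshold — no compression; make-up brings it to -21.5 dBFS.

-21.5 dBFS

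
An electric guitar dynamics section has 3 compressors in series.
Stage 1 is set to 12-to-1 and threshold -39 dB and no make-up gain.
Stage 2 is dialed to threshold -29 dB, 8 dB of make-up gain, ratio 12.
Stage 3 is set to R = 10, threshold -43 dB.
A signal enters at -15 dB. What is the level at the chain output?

Stage 1: overshoot 24 dB → 24/12 = 2 dB → -37 dB.
Stage 2: below threshold (-37 ≤ -29); passes unchanged; make-up brings it to -29 dB.
Stage 3: -29 dB is 14 dB over -43 dB; at 10:1 that becomes 1.4 dB over, giving -41.6 dB.

-41.6 dB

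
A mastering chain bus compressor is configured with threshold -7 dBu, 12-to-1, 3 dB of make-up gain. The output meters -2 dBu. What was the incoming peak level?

Remove make-up: -2 − 3 = -5 dBu.
That's 2 dB above the -7 dBu threshold.
Before 12:1 compression the overshoot was 2 × 12 = 24 dB, so input = -7 + 24 = 17 dBu.

17 dBu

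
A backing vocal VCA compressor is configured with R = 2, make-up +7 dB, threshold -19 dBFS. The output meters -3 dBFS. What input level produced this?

-1 dBFS

Before make-up, the level was -3 − 7 = -10 dBFS.
Post-compression overshoot = -10 − (-19) = 9 dB.
Before 2:1 compression the overshoot was 9 × 2 = 18 dB, so input = -19 + 18 = -1 dBFS.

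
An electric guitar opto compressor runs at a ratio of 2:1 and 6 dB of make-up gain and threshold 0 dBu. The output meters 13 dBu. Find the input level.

14 dBu

Stripping the +6 dB make-up gives 7 dBu at the gain stage.
The compressed level sits 7 − 0 = 7 dB over threshold.
Input overshoot = R × output overshoot = 14 dB → input = 0 + 14 = 14 dBu.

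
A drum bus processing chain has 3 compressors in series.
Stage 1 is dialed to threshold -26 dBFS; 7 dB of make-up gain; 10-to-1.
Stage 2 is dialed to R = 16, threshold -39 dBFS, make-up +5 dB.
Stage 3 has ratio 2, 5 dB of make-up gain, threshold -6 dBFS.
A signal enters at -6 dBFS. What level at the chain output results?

Stage 1: 20 dB above -26 dBFS, reduced 10:1 to 2 dB above → -24 dBFS; +7 dB make-up → -17 dBFS.
Stage 2: -17 dBFS is 22 dB over -39 dBFS; at 16:1 that becomes 1.375 dB over, giving -37.625 dBFS; +5 dB make-up → -32.625 dBFS.
Stage 3: -32.625 dBFS ≤ -6 dBFS, so stage 3 doesn't engage; make-up brings it to -27.625 dBFS.

-27.625 dBFS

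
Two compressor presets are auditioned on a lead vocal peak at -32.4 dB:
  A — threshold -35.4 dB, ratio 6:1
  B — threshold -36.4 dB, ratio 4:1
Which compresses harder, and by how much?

A: overshoot 3 dB → output overshoot 0.5 dB → GR 2.5 dB.
B: overshoot 4 dB → output overshoot 1 dB → GR 3 dB.
B applies 0.5 dB more gain reduction.

B, by 0.5 dB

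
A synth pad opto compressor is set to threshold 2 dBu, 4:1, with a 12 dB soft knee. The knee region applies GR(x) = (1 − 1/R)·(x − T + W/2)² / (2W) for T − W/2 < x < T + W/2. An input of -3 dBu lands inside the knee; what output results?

x − T + W/2 = -3 − 2 + 6 = 1.
GR = (1 − 1/4) × 1² / 24 = 0.75 × 1 / 24 = 0.03125 dB.
Output = -3 − 0.03125 = -3.03125 dBu.

-3.03125 dBu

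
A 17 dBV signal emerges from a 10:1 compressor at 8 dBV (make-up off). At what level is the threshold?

Input is 10 dB above T (since output overshoot × R = input overshoot: (8 − T)·10 = 17 − T gives T = 7 dBV).
Check: 7 + (17 − 7)/10 = 7 + 1 = 8 dBV. ✓

7 dBV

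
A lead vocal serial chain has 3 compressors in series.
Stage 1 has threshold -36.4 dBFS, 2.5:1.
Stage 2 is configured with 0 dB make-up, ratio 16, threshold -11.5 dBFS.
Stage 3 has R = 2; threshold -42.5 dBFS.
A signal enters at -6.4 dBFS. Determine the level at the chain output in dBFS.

Stage 1: 30 dB above -36.4 dBFS, reduced 2.5:1 to 12 dB above → -24.4 dBFS.
Stage 2: -24.4 dBFS is at or below the -11.5 dBFS threshold — no compression; output -24.4 dBFS.
Stage 3: 18.1 dB above -42.5 dBFS, reduced 2:1 to 9.05 dB above → -33.45 dBFS.

-33.45 dBFS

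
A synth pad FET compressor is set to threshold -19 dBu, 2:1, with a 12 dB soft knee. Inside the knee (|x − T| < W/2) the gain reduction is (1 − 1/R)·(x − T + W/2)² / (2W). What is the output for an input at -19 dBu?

-19.75 dBu

x − T + W/2 = -19 − (-19) + 6 = 6.
GR = (1 − 1/2) × 6² / 24 = 0.5 × 36 / 24 = 0.75 dB.
Output = -19 − 0.75 = -19.75 dBu.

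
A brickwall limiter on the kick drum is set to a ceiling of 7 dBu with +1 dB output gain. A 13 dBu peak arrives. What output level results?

8 dBu

The limiter clamps the peak to its 7 dBu ceiling.
Output gain then adds 1 dB: 7 + 1 = 8 dBu.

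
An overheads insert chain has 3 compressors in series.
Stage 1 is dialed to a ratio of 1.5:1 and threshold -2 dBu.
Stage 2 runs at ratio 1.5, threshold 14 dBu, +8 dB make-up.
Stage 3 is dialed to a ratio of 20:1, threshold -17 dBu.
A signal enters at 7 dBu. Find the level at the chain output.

Stage 1: overshoot 9 dB → 9/1.5 = 6 dB → 4 dBu.
Stage 2: 4 dBu is at or below the 14 dBu threshold — no compression; make-up brings it to 12 dBu.
Stage 3: 29 dB above -17 dBu, reduced 20:1 to 1.45 dB above → -15.55 dBu.

-15.55 dBu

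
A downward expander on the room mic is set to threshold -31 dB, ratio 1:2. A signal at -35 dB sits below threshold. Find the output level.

-39 dB

Undershoot = (-31) − (-35) = 4 dB.
At 1:2, that expands to 8 dB under threshold.
Output = -31 − 8 = -39 dB.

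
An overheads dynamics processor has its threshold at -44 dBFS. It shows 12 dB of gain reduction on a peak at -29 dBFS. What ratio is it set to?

Input overshoot = -29 − (-44) = 15 dB.
Output overshoot = 15 − 12 = 3 dB.
Ratio = input overshoot / output overshoot = 15 / 3 = 5.

5:1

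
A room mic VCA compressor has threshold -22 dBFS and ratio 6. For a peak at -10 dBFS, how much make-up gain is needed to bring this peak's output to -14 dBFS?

Overshoot 12 dB → 12/6 = 2 dB after compression, so the compressed level is -22 + 2 = -20 dBFS.
Make-up = target − compressed = -14 − (-20) = 6 dB.

6 dB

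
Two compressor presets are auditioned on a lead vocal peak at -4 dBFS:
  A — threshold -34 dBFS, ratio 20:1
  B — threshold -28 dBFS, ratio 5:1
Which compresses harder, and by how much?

A, by 9.3 dB

A: 30 dB over, compressed to 1.5 dB over, so 28.5 dB of GR.
B: 24 dB over, compressed to 4.8 dB over, so 19.2 dB of GR.
Difference: 9.3 dB in favour of A.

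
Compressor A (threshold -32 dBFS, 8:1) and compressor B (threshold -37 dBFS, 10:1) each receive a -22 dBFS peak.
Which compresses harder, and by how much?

A: GR = 10 − 10/8 = 8.75 dB.
B: GR = 15 − 15/10 = 13.5 dB.
B reduces 4.75 dB more.

B, by 4.75 dB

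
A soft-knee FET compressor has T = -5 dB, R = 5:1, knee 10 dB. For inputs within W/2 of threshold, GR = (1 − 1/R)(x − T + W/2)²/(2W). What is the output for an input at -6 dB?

-6.64 dB

x − T + W/2 = -6 − (-5) + 5 = 4.
GR = (1 − 1/5) × 4² / 20 = 0.8 × 16 / 20 = 0.64 dB.
Output = -6 − 0.64 = -6.64 dB.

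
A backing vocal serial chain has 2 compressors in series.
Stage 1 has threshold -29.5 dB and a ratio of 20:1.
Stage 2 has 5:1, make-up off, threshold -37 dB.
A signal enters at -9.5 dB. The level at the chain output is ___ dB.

-35.3 dB

Stage 1: 20 dB above -29.5 dB, reduced 20:1 to 1 dB above → -28.5 dB.
Stage 2: 8.5 dB above -37 dB, reduced 5:1 to 1.7 dB above → -35.3 dB.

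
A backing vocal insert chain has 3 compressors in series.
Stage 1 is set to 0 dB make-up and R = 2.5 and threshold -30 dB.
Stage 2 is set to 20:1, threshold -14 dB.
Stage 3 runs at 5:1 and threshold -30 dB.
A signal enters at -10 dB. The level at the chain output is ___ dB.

-28.4 dB

Stage 1: overshoot 20 dB → 20/2.5 = 8 dB → -22 dB.
Stage 2: -22 dB ≤ -14 dB, so stage 2 doesn't engage; output -22 dB.
Stage 3: -22 dB is 8 dB over -30 dB; at 5:1 that becomes 1.6 dB over, giving -28.4 dB.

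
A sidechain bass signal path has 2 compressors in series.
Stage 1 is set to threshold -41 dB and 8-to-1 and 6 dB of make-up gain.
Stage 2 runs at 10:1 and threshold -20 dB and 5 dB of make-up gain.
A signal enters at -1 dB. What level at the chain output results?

Stage 1: overshoot 40 dB → 40/8 = 5 dB → -36 dB; +6 dB make-up → -30 dB.
Stage 2: -30 dB ≤ -20 dB, so stage 2 doesn't engage; make-up brings it to -25 dB.

-25 dB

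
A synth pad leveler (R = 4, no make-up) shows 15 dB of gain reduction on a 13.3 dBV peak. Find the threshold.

Input is 20 dB above T (since output overshoot × R = input overshoot: (-1.7 − T)·4 = 13.3 − T gives T = -6.7 dBV).
Check: -6.7 + (13.3 − (-6.7))/4 = -6.7 + 5 = -1.7 dBV. ✓

-6.7 dBV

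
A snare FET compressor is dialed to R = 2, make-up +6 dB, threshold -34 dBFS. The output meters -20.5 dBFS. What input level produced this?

Before make-up, the level was -20.5 − 6 = -26.5 dBFS.
The compressed level sits -26.5 − (-34) = 7.5 dB over threshold.
Before 2:1 compression the overshoot was 7.5 × 2 = 15 dB, so input = -34 + 15 = -19 dBFS.

-19 dBFS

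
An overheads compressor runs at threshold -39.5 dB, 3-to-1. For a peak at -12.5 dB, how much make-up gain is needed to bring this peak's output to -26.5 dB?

4 dB

Without make-up, output = threshold + overshoot/3 = -39.5 + 9 = -30.5 dB.
Gap to target: 4 dB.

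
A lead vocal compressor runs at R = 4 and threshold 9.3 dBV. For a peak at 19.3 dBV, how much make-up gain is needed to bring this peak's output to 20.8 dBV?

Overshoot 10 dB → 10/4 = 2.5 dB after compression, so the compressed level is 9.3 + 2.5 = 11.8 dBV.
Make-up = target − compressed = 20.8 − 11.8 = 9 dB.

9 dB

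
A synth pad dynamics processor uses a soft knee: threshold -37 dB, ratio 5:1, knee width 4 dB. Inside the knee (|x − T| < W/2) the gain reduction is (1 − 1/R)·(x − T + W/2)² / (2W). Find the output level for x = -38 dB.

x − T + W/2 = -38 − (-37) + 2 = 1.
GR = (1 − 1/5) × 1² / 8 = 0.8 × 1 / 8 = 0.1 dB.
Output = -38 − 0.1 = -38.1 dB.

-38.1 dB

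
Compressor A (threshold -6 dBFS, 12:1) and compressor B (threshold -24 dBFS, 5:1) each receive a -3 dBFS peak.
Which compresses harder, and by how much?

A: overshoot 3 dB → output overshoot 0.25 dB → GR 2.75 dB.
B: overshoot 21 dB → output overshoot 4.2 dB → GR 16.8 dB.
Difference: 14.05 dB in favour of B.

B, by 14.05 dB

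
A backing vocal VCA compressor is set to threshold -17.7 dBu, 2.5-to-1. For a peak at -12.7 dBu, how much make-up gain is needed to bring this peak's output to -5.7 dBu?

The peak compresses to -17.7 + 5/2.5 = -15.7 dBu.
To reach -5.7 dBu requires -5.7 − (-15.7) = 10 dB of make-up.

10 dB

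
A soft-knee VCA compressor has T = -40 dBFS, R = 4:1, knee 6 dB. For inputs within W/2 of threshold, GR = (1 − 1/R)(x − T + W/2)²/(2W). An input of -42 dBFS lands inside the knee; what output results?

-42.0625 dBFS

x − T + W/2 = -42 − (-40) + 3 = 1.
GR = (1 − 1/4) × 1² / 12 = 0.75 × 1 / 12 = 0.0625 dB.
Output = -42 − 0.0625 = -42.0625 dBFS.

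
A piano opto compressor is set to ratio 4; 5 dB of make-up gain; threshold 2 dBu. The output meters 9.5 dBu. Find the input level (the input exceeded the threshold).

12 dBu

Remove make-up: 9.5 − 5 = 4.5 dBu.
The compressed level sits 4.5 − 2 = 2.5 dB over threshold.
Before 4:1 compression the overshoot was 2.5 × 4 = 10 dB, so input = 2 + 10 = 12 dBu.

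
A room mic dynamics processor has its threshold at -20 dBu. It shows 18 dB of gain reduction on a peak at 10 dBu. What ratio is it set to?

Input overshoot = 10 − (-20) = 30 dB.
Output overshoot = 30 − 18 = 12 dB.
Ratio = input overshoot / output overshoot = 30 / 12 = 2.5.

2.5:1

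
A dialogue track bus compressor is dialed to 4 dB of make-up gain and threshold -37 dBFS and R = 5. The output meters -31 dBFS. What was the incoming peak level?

Before make-up, the level was -31 − 4 = -35 dBFS.
That's 2 dB above the -37 dBFS threshold.
Before 5:1 compression the overshoot was 2 × 5 = 10 dB, so input = -37 + 10 = -27 dBFS.

-27 dBFS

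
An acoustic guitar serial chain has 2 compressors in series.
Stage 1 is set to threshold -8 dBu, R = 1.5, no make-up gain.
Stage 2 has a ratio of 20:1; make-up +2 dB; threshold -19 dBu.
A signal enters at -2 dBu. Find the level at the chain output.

-16.25 dBu

Stage 1: -2 dBu is 6 dB over -8 dBu; at 1.5:1 that becomes 4 dB over, giving -4 dBu.
Stage 2: -4 dBu is 15 dB over -19 dBu; at 20:1 that becomes 0.75 dB over, giving -18.25 dBu; +2 dB make-up → -16.25 dBu.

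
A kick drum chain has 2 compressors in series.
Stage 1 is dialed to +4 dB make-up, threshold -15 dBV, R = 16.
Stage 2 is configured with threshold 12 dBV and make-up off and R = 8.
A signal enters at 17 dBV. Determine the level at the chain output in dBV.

-9 dBV

Stage 1: 17 dBV is 32 dB over -15 dBV; at 16:1 that becomes 2 dB over, giving -13 dBV; +4 dB make-up → -9 dBV.
Stage 2: -9 dBV ≤ 12 dBV, so stage 2 doesn't engage; output -9 dBV.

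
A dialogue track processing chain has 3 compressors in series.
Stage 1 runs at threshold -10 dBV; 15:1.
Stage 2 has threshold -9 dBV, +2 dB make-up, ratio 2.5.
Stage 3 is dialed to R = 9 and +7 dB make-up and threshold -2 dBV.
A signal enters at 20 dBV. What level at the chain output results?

0.4 dBV

Stage 1: 30 dB above -10 dBV, reduced 15:1 to 2 dB above → -8 dBV.
Stage 2: 1 dB above -9 dBV, reduced 2.5:1 to 0.4 dB above → -8.6 dBV; +2 dB make-up → -6.6 dBV.
Stage 3: -6.6 dBV ≤ -2 dBV, so stage 3 doesn't engage; make-up brings it to 0.4 dBV.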